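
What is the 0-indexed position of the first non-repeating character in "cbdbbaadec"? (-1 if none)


Input: cbdbbaadec
Character frequencies:
  'a': 2
  'b': 3
  'c': 2
  'd': 2
  'e': 1
Scanning left to right for freq == 1:
  Position 0 ('c'): freq=2, skip
  Position 1 ('b'): freq=3, skip
  Position 2 ('d'): freq=2, skip
  Position 3 ('b'): freq=3, skip
  Position 4 ('b'): freq=3, skip
  Position 5 ('a'): freq=2, skip
  Position 6 ('a'): freq=2, skip
  Position 7 ('d'): freq=2, skip
  Position 8 ('e'): unique! => answer = 8

8


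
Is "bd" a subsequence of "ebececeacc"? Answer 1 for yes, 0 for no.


Check if "bd" is a subsequence of "ebececeacc"
Greedy scan:
  Position 0 ('e'): no match needed
  Position 1 ('b'): matches sub[0] = 'b'
  Position 2 ('e'): no match needed
  Position 3 ('c'): no match needed
  Position 4 ('e'): no match needed
  Position 5 ('c'): no match needed
  Position 6 ('e'): no match needed
  Position 7 ('a'): no match needed
  Position 8 ('c'): no match needed
  Position 9 ('c'): no match needed
Only matched 1/2 characters => not a subsequence

0


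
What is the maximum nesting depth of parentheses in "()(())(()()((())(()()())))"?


Input: "()(())(()()((())(()()())))"
Tracking depth:
  Position 0 '(': depth becomes 1
  Position 1 ')': depth becomes 0
  Position 2 '(': depth becomes 1
  Position 3 '(': depth becomes 2
  Position 4 ')': depth becomes 1
  Position 5 ')': depth becomes 0
  Position 6 '(': depth becomes 1
  Position 7 '(': depth becomes 2
  Position 8 ')': depth becomes 1
  Position 9 '(': depth becomes 2
  Position 10 ')': depth becomes 1
  Position 11 '(': depth becomes 2
  Position 12 '(': depth becomes 3
  Position 13 '(': depth becomes 4
  Position 14 ')': depth becomes 3
  Position 15 ')': depth becomes 2
  Position 16 '(': depth becomes 3
  Position 17 '(': depth becomes 4
  Position 18 ')': depth becomes 3
  Position 19 '(': depth becomes 4
  Position 20 ')': depth becomes 3
  Position 21 '(': depth becomes 4
  Position 22 ')': depth becomes 3
  Position 23 ')': depth becomes 2
  Position 24 ')': depth becomes 1
  Position 25 ')': depth becomes 0
Maximum depth reached: 4

4


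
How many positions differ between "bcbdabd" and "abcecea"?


Comparing "bcbdabd" and "abcecea" position by position:
  Position 0: 'b' vs 'a' => DIFFER
  Position 1: 'c' vs 'b' => DIFFER
  Position 2: 'b' vs 'c' => DIFFER
  Position 3: 'd' vs 'e' => DIFFER
  Position 4: 'a' vs 'c' => DIFFER
  Position 5: 'b' vs 'e' => DIFFER
  Position 6: 'd' vs 'a' => DIFFER
Positions that differ: 7

7


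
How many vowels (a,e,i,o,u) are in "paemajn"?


Input: paemajn
Checking each character:
  'p' at position 0: consonant
  'a' at position 1: vowel (running total: 1)
  'e' at position 2: vowel (running total: 2)
  'm' at position 3: consonant
  'a' at position 4: vowel (running total: 3)
  'j' at position 5: consonant
  'n' at position 6: consonant
Total vowels: 3

3


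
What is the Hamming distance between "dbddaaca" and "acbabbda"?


Comparing "dbddaaca" and "acbabbda" position by position:
  Position 0: 'd' vs 'a' => differ
  Position 1: 'b' vs 'c' => differ
  Position 2: 'd' vs 'b' => differ
  Position 3: 'd' vs 'a' => differ
  Position 4: 'a' vs 'b' => differ
  Position 5: 'a' vs 'b' => differ
  Position 6: 'c' vs 'd' => differ
  Position 7: 'a' vs 'a' => same
Total differences (Hamming distance): 7

7


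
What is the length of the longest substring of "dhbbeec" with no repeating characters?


Input: "dhbbeec"
Sliding window (track last position of each char):
  Position 0 ('d'): window [0,0] length 1 -- new best
  Position 1 ('h'): window [0,1] length 2 -- new best
  Position 2 ('b'): window [0,2] length 3 -- new best
  Position 3 ('b'): repeat (last at 2), move window start to 3
  Position 3 ('b'): window [3,3] length 1
  Position 4 ('e'): window [3,4] length 2
  Position 5 ('e'): repeat (last at 4), move window start to 5
  Position 5 ('e'): window [5,5] length 1
  Position 6 ('c'): window [5,6] length 2
Longest substring with no repeats: "dhb" with length 3

3


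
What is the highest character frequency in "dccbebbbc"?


Input: dccbebbbc
Character counts:
  'b': 4
  'c': 3
  'd': 1
  'e': 1
Maximum frequency: 4

4


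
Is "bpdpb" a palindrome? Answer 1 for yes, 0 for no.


Input: bpdpb
Reversed: bpdpb
  Compare pos 0 ('b') with pos 4 ('b'): match
  Compare pos 1 ('p') with pos 3 ('p'): match
Result: palindrome

1


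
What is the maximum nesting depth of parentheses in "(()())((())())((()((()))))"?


Input: "(()())((())())((()((()))))"
Tracking depth:
  Position 0 '(': depth becomes 1
  Position 1 '(': depth becomes 2
  Position 2 ')': depth becomes 1
  Position 3 '(': depth becomes 2
  Position 4 ')': depth becomes 1
  Position 5 ')': depth becomes 0
  Position 6 '(': depth becomes 1
  Position 7 '(': depth becomes 2
  Position 8 '(': depth becomes 3
  Position 9 ')': depth becomes 2
  Position 10 ')': depth becomes 1
  Position 11 '(': depth becomes 2
  Position 12 ')': depth becomes 1
  Position 13 ')': depth becomes 0
  Position 14 '(': depth becomes 1
  Position 15 '(': depth becomes 2
  Position 16 '(': depth becomes 3
  Position 17 ')': depth becomes 2
  Position 18 '(': depth becomes 3
  Position 19 '(': depth becomes 4
  Position 20 '(': depth becomes 5
  Position 21 ')': depth becomes 4
  Position 22 ')': depth becomes 3
  Position 23 ')': depth becomes 2
  Position 24 ')': depth becomes 1
  Position 25 ')': depth becomes 0
Maximum depth reached: 5

5


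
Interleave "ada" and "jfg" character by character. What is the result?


Interleaving "ada" and "jfg":
  Position 0: 'a' from first, 'j' from second => "aj"
  Position 1: 'd' from first, 'f' from second => "df"
  Position 2: 'a' from first, 'g' from second => "ag"
Result: ajdfag

ajdfag


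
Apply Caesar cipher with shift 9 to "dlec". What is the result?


Caesar cipher: shift "dlec" by 9
  'd' (pos 3) + 9 = pos 12 = 'm'
  'l' (pos 11) + 9 = pos 20 = 'u'
  'e' (pos 4) + 9 = pos 13 = 'n'
  'c' (pos 2) + 9 = pos 11 = 'l'
Result: munl

munl


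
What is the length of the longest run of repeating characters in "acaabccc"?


Input: "acaabccc"
Scanning for longest run:
  Position 1 ('c'): new char, reset run to 1
  Position 2 ('a'): new char, reset run to 1
  Position 3 ('a'): continues run of 'a', length=2
  Position 4 ('b'): new char, reset run to 1
  Position 5 ('c'): new char, reset run to 1
  Position 6 ('c'): continues run of 'c', length=2
  Position 7 ('c'): continues run of 'c', length=3
Longest run: 'c' with length 3

3


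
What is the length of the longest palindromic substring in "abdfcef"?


Input: "abdfcef"
Checking substrings for palindromes:
  No multi-char palindromic substrings found
Longest palindromic substring: "a" with length 1

1


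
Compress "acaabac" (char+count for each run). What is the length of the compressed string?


Input: acaabac
Runs:
  'a' x 1 => "a1"
  'c' x 1 => "c1"
  'a' x 2 => "a2"
  'b' x 1 => "b1"
  'a' x 1 => "a1"
  'c' x 1 => "c1"
Compressed: "a1c1a2b1a1c1"
Compressed length: 12

12


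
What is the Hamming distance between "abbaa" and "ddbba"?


Comparing "abbaa" and "ddbba" position by position:
  Position 0: 'a' vs 'd' => differ
  Position 1: 'b' vs 'd' => differ
  Position 2: 'b' vs 'b' => same
  Position 3: 'a' vs 'b' => differ
  Position 4: 'a' vs 'a' => same
Total differences (Hamming distance): 3

3


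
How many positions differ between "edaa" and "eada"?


Comparing "edaa" and "eada" position by position:
  Position 0: 'e' vs 'e' => same
  Position 1: 'd' vs 'a' => DIFFER
  Position 2: 'a' vs 'd' => DIFFER
  Position 3: 'a' vs 'a' => same
Positions that differ: 2

2


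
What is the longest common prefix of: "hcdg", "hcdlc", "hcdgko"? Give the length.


Words: hcdg, hcdlc, hcdgko
  Position 0: all 'h' => match
  Position 1: all 'c' => match
  Position 2: all 'd' => match
  Position 3: ('g', 'l', 'g') => mismatch, stop
LCP = "hcd" (length 3)

3


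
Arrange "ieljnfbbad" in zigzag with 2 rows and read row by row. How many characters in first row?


Zigzag "ieljnfbbad" into 2 rows:
Placing characters:
  'i' => row 0
  'e' => row 1
  'l' => row 0
  'j' => row 1
  'n' => row 0
  'f' => row 1
  'b' => row 0
  'b' => row 1
  'a' => row 0
  'd' => row 1
Rows:
  Row 0: "ilnba"
  Row 1: "ejfbd"
First row length: 5

5


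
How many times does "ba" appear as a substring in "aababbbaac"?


Searching for "ba" in "aababbbaac"
Scanning each position:
  Position 0: "aa" => no
  Position 1: "ab" => no
  Position 2: "ba" => MATCH
  Position 3: "ab" => no
  Position 4: "bb" => no
  Position 5: "bb" => no
  Position 6: "ba" => MATCH
  Position 7: "aa" => no
  Position 8: "ac" => no
Total occurrences: 2

2


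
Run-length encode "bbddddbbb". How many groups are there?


Input: bbddddbbb
Scanning for consecutive runs:
  Group 1: 'b' x 2 (positions 0-1)
  Group 2: 'd' x 4 (positions 2-5)
  Group 3: 'b' x 3 (positions 6-8)
Total groups: 3

3


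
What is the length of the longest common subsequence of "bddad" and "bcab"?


LCS of "bddad" and "bcab"
DP table:
           b    c    a    b
      0    0    0    0    0
  b   0    1    1    1    1
  d   0    1    1    1    1
  d   0    1    1    1    1
  a   0    1    1    2    2
  d   0    1    1    2    2
LCS length = dp[5][4] = 2

2


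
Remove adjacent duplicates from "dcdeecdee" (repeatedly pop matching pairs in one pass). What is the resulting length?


Input: dcdeecdee
Stack-based adjacent duplicate removal:
  Read 'd': push. Stack: d
  Read 'c': push. Stack: dc
  Read 'd': push. Stack: dcd
  Read 'e': push. Stack: dcde
  Read 'e': matches stack top 'e' => pop. Stack: dcd
  Read 'c': push. Stack: dcdc
  Read 'd': push. Stack: dcdcd
  Read 'e': push. Stack: dcdcde
  Read 'e': matches stack top 'e' => pop. Stack: dcdcd
Final stack: "dcdcd" (length 5)

5


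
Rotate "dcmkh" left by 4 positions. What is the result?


Input: "dcmkh", rotate left by 4
First 4 characters: "dcmk"
Remaining characters: "h"
Concatenate remaining + first: "h" + "dcmk" = "hdcmk"

hdcmk


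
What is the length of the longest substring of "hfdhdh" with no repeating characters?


Input: "hfdhdh"
Sliding window (track last position of each char):
  Position 0 ('h'): window [0,0] length 1 -- new best
  Position 1 ('f'): window [0,1] length 2 -- new best
  Position 2 ('d'): window [0,2] length 3 -- new best
  Position 3 ('h'): repeat (last at 0), move window start to 1
  Position 3 ('h'): window [1,3] length 3
  Position 4 ('d'): repeat (last at 2), move window start to 3
  Position 4 ('d'): window [3,4] length 2
  Position 5 ('h'): repeat (last at 3), move window start to 4
  Position 5 ('h'): window [4,5] length 2
Longest substring with no repeats: "hfd" with length 3

3


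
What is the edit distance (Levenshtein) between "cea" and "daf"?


Computing edit distance: "cea" -> "daf"
DP table:
           d    a    f
      0    1    2    3
  c   1    1    2    3
  e   2    2    2    3
  a   3    3    2    3
Edit distance = dp[3][3] = 3

3


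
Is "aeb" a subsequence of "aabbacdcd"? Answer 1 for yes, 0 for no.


Check if "aeb" is a subsequence of "aabbacdcd"
Greedy scan:
  Position 0 ('a'): matches sub[0] = 'a'
  Position 1 ('a'): no match needed
  Position 2 ('b'): no match needed
  Position 3 ('b'): no match needed
  Position 4 ('a'): no match needed
  Position 5 ('c'): no match needed
  Position 6 ('d'): no match needed
  Position 7 ('c'): no match needed
  Position 8 ('d'): no match needed
Only matched 1/3 characters => not a subsequence

0


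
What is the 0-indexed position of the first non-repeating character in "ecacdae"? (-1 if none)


Input: ecacdae
Character frequencies:
  'a': 2
  'c': 2
  'd': 1
  'e': 2
Scanning left to right for freq == 1:
  Position 0 ('e'): freq=2, skip
  Position 1 ('c'): freq=2, skip
  Position 2 ('a'): freq=2, skip
  Position 3 ('c'): freq=2, skip
  Position 4 ('d'): unique! => answer = 4

4


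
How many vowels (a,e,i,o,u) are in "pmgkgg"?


Input: pmgkgg
Checking each character:
  'p' at position 0: consonant
  'm' at position 1: consonant
  'g' at position 2: consonant
  'k' at position 3: consonant
  'g' at position 4: consonant
  'g' at position 5: consonant
Total vowels: 0

0


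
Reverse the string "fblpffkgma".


Input: fblpffkgma
Reading characters right to left:
  Position 9: 'a'
  Position 8: 'm'
  Position 7: 'g'
  Position 6: 'k'
  Position 5: 'f'
  Position 4: 'f'
  Position 3: 'p'
  Position 2: 'l'
  Position 1: 'b'
  Position 0: 'f'
Reversed: amgkffplbf

amgkffplbf


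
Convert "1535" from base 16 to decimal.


Input: "1535" in base 16
Positional expansion:
  Digit '1' (value 1) x 16^3 = 4096
  Digit '5' (value 5) x 16^2 = 1280
  Digit '3' (value 3) x 16^1 = 48
  Digit '5' (value 5) x 16^0 = 5
Sum = 5429

5429


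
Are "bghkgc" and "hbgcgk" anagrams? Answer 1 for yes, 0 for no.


Strings: "bghkgc", "hbgcgk"
Sorted first:  bcgghk
Sorted second: bcgghk
Sorted forms match => anagrams

1


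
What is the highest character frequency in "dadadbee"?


Input: dadadbee
Character counts:
  'a': 2
  'b': 1
  'd': 3
  'e': 2
Maximum frequency: 3

3


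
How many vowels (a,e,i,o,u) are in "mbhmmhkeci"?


Input: mbhmmhkeci
Checking each character:
  'm' at position 0: consonant
  'b' at position 1: consonant
  'h' at position 2: consonant
  'm' at position 3: consonant
  'm' at position 4: consonant
  'h' at position 5: consonant
  'k' at position 6: consonant
  'e' at position 7: vowel (running total: 1)
  'c' at position 8: consonant
  'i' at position 9: vowel (running total: 2)
Total vowels: 2

2


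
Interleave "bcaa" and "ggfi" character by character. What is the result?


Interleaving "bcaa" and "ggfi":
  Position 0: 'b' from first, 'g' from second => "bg"
  Position 1: 'c' from first, 'g' from second => "cg"
  Position 2: 'a' from first, 'f' from second => "af"
  Position 3: 'a' from first, 'i' from second => "ai"
Result: bgcgafai

bgcgafai


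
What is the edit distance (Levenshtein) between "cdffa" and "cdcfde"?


Computing edit distance: "cdffa" -> "cdcfde"
DP table:
           c    d    c    f    d    e
      0    1    2    3    4    5    6
  c   1    0    1    2    3    4    5
  d   2    1    0    1    2    3    4
  f   3    2    1    1    1    2    3
  f   4    3    2    2    1    2    3
  a   5    4    3    3    2    2    3
Edit distance = dp[5][6] = 3

3


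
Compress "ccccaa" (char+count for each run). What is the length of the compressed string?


Input: ccccaa
Runs:
  'c' x 4 => "c4"
  'a' x 2 => "a2"
Compressed: "c4a2"
Compressed length: 4

4


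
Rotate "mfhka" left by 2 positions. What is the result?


Input: "mfhka", rotate left by 2
First 2 characters: "mf"
Remaining characters: "hka"
Concatenate remaining + first: "hka" + "mf" = "hkamf"

hkamf


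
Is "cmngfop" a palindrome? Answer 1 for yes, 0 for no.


Input: cmngfop
Reversed: pofgnmc
  Compare pos 0 ('c') with pos 6 ('p'): MISMATCH
  Compare pos 1 ('m') with pos 5 ('o'): MISMATCH
  Compare pos 2 ('n') with pos 4 ('f'): MISMATCH
Result: not a palindrome

0


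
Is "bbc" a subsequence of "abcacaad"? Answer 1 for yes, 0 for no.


Check if "bbc" is a subsequence of "abcacaad"
Greedy scan:
  Position 0 ('a'): no match needed
  Position 1 ('b'): matches sub[0] = 'b'
  Position 2 ('c'): no match needed
  Position 3 ('a'): no match needed
  Position 4 ('c'): no match needed
  Position 5 ('a'): no match needed
  Position 6 ('a'): no match needed
  Position 7 ('d'): no match needed
Only matched 1/3 characters => not a subsequence

0


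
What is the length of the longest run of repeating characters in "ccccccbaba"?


Input: "ccccccbaba"
Scanning for longest run:
  Position 1 ('c'): continues run of 'c', length=2
  Position 2 ('c'): continues run of 'c', length=3
  Position 3 ('c'): continues run of 'c', length=4
  Position 4 ('c'): continues run of 'c', length=5
  Position 5 ('c'): continues run of 'c', length=6
  Position 6 ('b'): new char, reset run to 1
  Position 7 ('a'): new char, reset run to 1
  Position 8 ('b'): new char, reset run to 1
  Position 9 ('a'): new char, reset run to 1
Longest run: 'c' with length 6

6


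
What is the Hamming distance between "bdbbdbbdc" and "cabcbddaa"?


Comparing "bdbbdbbdc" and "cabcbddaa" position by position:
  Position 0: 'b' vs 'c' => differ
  Position 1: 'd' vs 'a' => differ
  Position 2: 'b' vs 'b' => same
  Position 3: 'b' vs 'c' => differ
  Position 4: 'd' vs 'b' => differ
  Position 5: 'b' vs 'd' => differ
  Position 6: 'b' vs 'd' => differ
  Position 7: 'd' vs 'a' => differ
  Position 8: 'c' vs 'a' => differ
Total differences (Hamming distance): 8

8


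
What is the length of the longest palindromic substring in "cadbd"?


Input: "cadbd"
Checking substrings for palindromes:
  [2:5] "dbd" (len 3) => palindrome
Longest palindromic substring: "dbd" with length 3

3


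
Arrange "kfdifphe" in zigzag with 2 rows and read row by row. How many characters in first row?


Zigzag "kfdifphe" into 2 rows:
Placing characters:
  'k' => row 0
  'f' => row 1
  'd' => row 0
  'i' => row 1
  'f' => row 0
  'p' => row 1
  'h' => row 0
  'e' => row 1
Rows:
  Row 0: "kdfh"
  Row 1: "fipe"
First row length: 4

4


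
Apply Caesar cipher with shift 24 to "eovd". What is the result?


Caesar cipher: shift "eovd" by 24
  'e' (pos 4) + 24 = pos 2 = 'c'
  'o' (pos 14) + 24 = pos 12 = 'm'
  'v' (pos 21) + 24 = pos 19 = 't'
  'd' (pos 3) + 24 = pos 1 = 'b'
Result: cmtb

cmtb


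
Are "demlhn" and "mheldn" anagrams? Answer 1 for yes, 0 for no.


Strings: "demlhn", "mheldn"
Sorted first:  dehlmn
Sorted second: dehlmn
Sorted forms match => anagrams

1


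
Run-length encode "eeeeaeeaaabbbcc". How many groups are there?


Input: eeeeaeeaaabbbcc
Scanning for consecutive runs:
  Group 1: 'e' x 4 (positions 0-3)
  Group 2: 'a' x 1 (positions 4-4)
  Group 3: 'e' x 2 (positions 5-6)
  Group 4: 'a' x 3 (positions 7-9)
  Group 5: 'b' x 3 (positions 10-12)
  Group 6: 'c' x 2 (positions 13-14)
Total groups: 6

6


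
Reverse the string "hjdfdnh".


Input: hjdfdnh
Reading characters right to left:
  Position 6: 'h'
  Position 5: 'n'
  Position 4: 'd'
  Position 3: 'f'
  Position 2: 'd'
  Position 1: 'j'
  Position 0: 'h'
Reversed: hndfdjh

hndfdjh


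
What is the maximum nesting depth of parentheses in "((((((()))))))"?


Input: "((((((()))))))"
Tracking depth:
  Position 0 '(': depth becomes 1
  Position 1 '(': depth becomes 2
  Position 2 '(': depth becomes 3
  Position 3 '(': depth becomes 4
  Position 4 '(': depth becomes 5
  Position 5 '(': depth becomes 6
  Position 6 '(': depth becomes 7
  Position 7 ')': depth becomes 6
  Position 8 ')': depth becomes 5
  Position 9 ')': depth becomes 4
  Position 10 ')': depth becomes 3
  Position 11 ')': depth becomes 2
  Position 12 ')': depth becomes 1
  Position 13 ')': depth becomes 0
Maximum depth reached: 7

7


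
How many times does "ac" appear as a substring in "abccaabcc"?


Searching for "ac" in "abccaabcc"
Scanning each position:
  Position 0: "ab" => no
  Position 1: "bc" => no
  Position 2: "cc" => no
  Position 3: "ca" => no
  Position 4: "aa" => no
  Position 5: "ab" => no
  Position 6: "bc" => no
  Position 7: "cc" => no
Total occurrences: 0

0


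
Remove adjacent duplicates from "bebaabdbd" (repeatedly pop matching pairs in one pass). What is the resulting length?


Input: bebaabdbd
Stack-based adjacent duplicate removal:
  Read 'b': push. Stack: b
  Read 'e': push. Stack: be
  Read 'b': push. Stack: beb
  Read 'a': push. Stack: beba
  Read 'a': matches stack top 'a' => pop. Stack: beb
  Read 'b': matches stack top 'b' => pop. Stack: be
  Read 'd': push. Stack: bed
  Read 'b': push. Stack: bedb
  Read 'd': push. Stack: bedbd
Final stack: "bedbd" (length 5)

5


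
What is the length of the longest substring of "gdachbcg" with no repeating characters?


Input: "gdachbcg"
Sliding window (track last position of each char):
  Position 0 ('g'): window [0,0] length 1 -- new best
  Position 1 ('d'): window [0,1] length 2 -- new best
  Position 2 ('a'): window [0,2] length 3 -- new best
  Position 3 ('c'): window [0,3] length 4 -- new best
  Position 4 ('h'): window [0,4] length 5 -- new best
  Position 5 ('b'): window [0,5] length 6 -- new best
  Position 6 ('c'): repeat (last at 3), move window start to 4
  Position 6 ('c'): window [4,6] length 3
  Position 7 ('g'): window [4,7] length 4
Longest substring with no repeats: "gdachb" with length 6

6


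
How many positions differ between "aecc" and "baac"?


Comparing "aecc" and "baac" position by position:
  Position 0: 'a' vs 'b' => DIFFER
  Position 1: 'e' vs 'a' => DIFFER
  Position 2: 'c' vs 'a' => DIFFER
  Position 3: 'c' vs 'c' => same
Positions that differ: 3

3


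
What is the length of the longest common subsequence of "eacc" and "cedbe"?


LCS of "eacc" and "cedbe"
DP table:
           c    e    d    b    e
      0    0    0    0    0    0
  e   0    0    1    1    1    1
  a   0    0    1    1    1    1
  c   0    1    1    1    1    1
  c   0    1    1    1    1    1
LCS length = dp[4][5] = 1

1


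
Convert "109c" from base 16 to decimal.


Input: "109c" in base 16
Positional expansion:
  Digit '1' (value 1) x 16^3 = 4096
  Digit '0' (value 0) x 16^2 = 0
  Digit '9' (value 9) x 16^1 = 144
  Digit 'c' (value 12) x 16^0 = 12
Sum = 4252

4252


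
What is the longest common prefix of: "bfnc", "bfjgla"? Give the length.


Words: bfnc, bfjgla
  Position 0: all 'b' => match
  Position 1: all 'f' => match
  Position 2: ('n', 'j') => mismatch, stop
LCP = "bf" (length 2)

2


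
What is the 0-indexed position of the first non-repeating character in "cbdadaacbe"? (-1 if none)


Input: cbdadaacbe
Character frequencies:
  'a': 3
  'b': 2
  'c': 2
  'd': 2
  'e': 1
Scanning left to right for freq == 1:
  Position 0 ('c'): freq=2, skip
  Position 1 ('b'): freq=2, skip
  Position 2 ('d'): freq=2, skip
  Position 3 ('a'): freq=3, skip
  Position 4 ('d'): freq=2, skip
  Position 5 ('a'): freq=3, skip
  Position 6 ('a'): freq=3, skip
  Position 7 ('c'): freq=2, skip
  Position 8 ('b'): freq=2, skip
  Position 9 ('e'): unique! => answer = 9

9


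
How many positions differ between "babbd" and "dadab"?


Comparing "babbd" and "dadab" position by position:
  Position 0: 'b' vs 'd' => DIFFER
  Position 1: 'a' vs 'a' => same
  Position 2: 'b' vs 'd' => DIFFER
  Position 3: 'b' vs 'a' => DIFFER
  Position 4: 'd' vs 'b' => DIFFER
Positions that differ: 4

4


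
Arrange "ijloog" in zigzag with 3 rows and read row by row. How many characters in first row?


Zigzag "ijloog" into 3 rows:
Placing characters:
  'i' => row 0
  'j' => row 1
  'l' => row 2
  'o' => row 1
  'o' => row 0
  'g' => row 1
Rows:
  Row 0: "io"
  Row 1: "jog"
  Row 2: "l"
First row length: 2

2


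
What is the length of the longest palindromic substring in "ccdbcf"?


Input: "ccdbcf"
Checking substrings for palindromes:
  [0:2] "cc" (len 2) => palindrome
Longest palindromic substring: "cc" with length 2

2


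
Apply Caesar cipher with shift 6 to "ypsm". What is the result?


Caesar cipher: shift "ypsm" by 6
  'y' (pos 24) + 6 = pos 4 = 'e'
  'p' (pos 15) + 6 = pos 21 = 'v'
  's' (pos 18) + 6 = pos 24 = 'y'
  'm' (pos 12) + 6 = pos 18 = 's'
Result: evys

evys


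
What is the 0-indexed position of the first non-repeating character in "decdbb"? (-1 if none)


Input: decdbb
Character frequencies:
  'b': 2
  'c': 1
  'd': 2
  'e': 1
Scanning left to right for freq == 1:
  Position 0 ('d'): freq=2, skip
  Position 1 ('e'): unique! => answer = 1

1


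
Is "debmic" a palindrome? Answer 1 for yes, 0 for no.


Input: debmic
Reversed: cimbed
  Compare pos 0 ('d') with pos 5 ('c'): MISMATCH
  Compare pos 1 ('e') with pos 4 ('i'): MISMATCH
  Compare pos 2 ('b') with pos 3 ('m'): MISMATCH
Result: not a palindrome

0


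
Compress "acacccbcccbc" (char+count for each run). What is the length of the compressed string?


Input: acacccbcccbc
Runs:
  'a' x 1 => "a1"
  'c' x 1 => "c1"
  'a' x 1 => "a1"
  'c' x 3 => "c3"
  'b' x 1 => "b1"
  'c' x 3 => "c3"
  'b' x 1 => "b1"
  'c' x 1 => "c1"
Compressed: "a1c1a1c3b1c3b1c1"
Compressed length: 16

16


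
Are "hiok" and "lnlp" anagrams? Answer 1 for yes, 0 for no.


Strings: "hiok", "lnlp"
Sorted first:  hiko
Sorted second: llnp
Differ at position 0: 'h' vs 'l' => not anagrams

0


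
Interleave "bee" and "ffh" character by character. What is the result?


Interleaving "bee" and "ffh":
  Position 0: 'b' from first, 'f' from second => "bf"
  Position 1: 'e' from first, 'f' from second => "ef"
  Position 2: 'e' from first, 'h' from second => "eh"
Result: bfefeh

bfefeh


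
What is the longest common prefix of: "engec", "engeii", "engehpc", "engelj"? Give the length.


Words: engec, engeii, engehpc, engelj
  Position 0: all 'e' => match
  Position 1: all 'n' => match
  Position 2: all 'g' => match
  Position 3: all 'e' => match
  Position 4: ('c', 'i', 'h', 'l') => mismatch, stop
LCP = "enge" (length 4)

4


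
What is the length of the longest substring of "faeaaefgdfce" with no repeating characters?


Input: "faeaaefgdfce"
Sliding window (track last position of each char):
  Position 0 ('f'): window [0,0] length 1 -- new best
  Position 1 ('a'): window [0,1] length 2 -- new best
  Position 2 ('e'): window [0,2] length 3 -- new best
  Position 3 ('a'): repeat (last at 1), move window start to 2
  Position 3 ('a'): window [2,3] length 2
  Position 4 ('a'): repeat (last at 3), move window start to 4
  Position 4 ('a'): window [4,4] length 1
  Position 5 ('e'): window [4,5] length 2
  Position 6 ('f'): window [4,6] length 3
  Position 7 ('g'): window [4,7] length 4 -- new best
  Position 8 ('d'): window [4,8] length 5 -- new best
  Position 9 ('f'): repeat (last at 6), move window start to 7
  Position 9 ('f'): window [7,9] length 3
  Position 10 ('c'): window [7,10] length 4
  Position 11 ('e'): window [7,11] length 5
Longest substring with no repeats: "aefgd" with length 5

5


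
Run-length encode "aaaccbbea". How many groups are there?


Input: aaaccbbea
Scanning for consecutive runs:
  Group 1: 'a' x 3 (positions 0-2)
  Group 2: 'c' x 2 (positions 3-4)
  Group 3: 'b' x 2 (positions 5-6)
  Group 4: 'e' x 1 (positions 7-7)
  Group 5: 'a' x 1 (positions 8-8)
Total groups: 5

5


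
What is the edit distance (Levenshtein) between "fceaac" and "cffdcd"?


Computing edit distance: "fceaac" -> "cffdcd"
DP table:
           c    f    f    d    c    d
      0    1    2    3    4    5    6
  f   1    1    1    2    3    4    5
  c   2    1    2    2    3    3    4
  e   3    2    2    3    3    4    4
  a   4    3    3    3    4    4    5
  a   5    4    4    4    4    5    5
  c   6    5    5    5    5    4    5
Edit distance = dp[6][6] = 5

5


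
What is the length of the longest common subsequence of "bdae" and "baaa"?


LCS of "bdae" and "baaa"
DP table:
           b    a    a    a
      0    0    0    0    0
  b   0    1    1    1    1
  d   0    1    1    1    1
  a   0    1    2    2    2
  e   0    1    2    2    2
LCS length = dp[4][4] = 2

2


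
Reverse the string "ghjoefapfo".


Input: ghjoefapfo
Reading characters right to left:
  Position 9: 'o'
  Position 8: 'f'
  Position 7: 'p'
  Position 6: 'a'
  Position 5: 'f'
  Position 4: 'e'
  Position 3: 'o'
  Position 2: 'j'
  Position 1: 'h'
  Position 0: 'g'
Reversed: ofpafeojhg

ofpafeojhg


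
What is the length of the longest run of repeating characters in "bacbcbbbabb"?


Input: "bacbcbbbabb"
Scanning for longest run:
  Position 1 ('a'): new char, reset run to 1
  Position 2 ('c'): new char, reset run to 1
  Position 3 ('b'): new char, reset run to 1
  Position 4 ('c'): new char, reset run to 1
  Position 5 ('b'): new char, reset run to 1
  Position 6 ('b'): continues run of 'b', length=2
  Position 7 ('b'): continues run of 'b', length=3
  Position 8 ('a'): new char, reset run to 1
  Position 9 ('b'): new char, reset run to 1
  Position 10 ('b'): continues run of 'b', length=2
Longest run: 'b' with length 3

3


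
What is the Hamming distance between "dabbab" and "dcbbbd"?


Comparing "dabbab" and "dcbbbd" position by position:
  Position 0: 'd' vs 'd' => same
  Position 1: 'a' vs 'c' => differ
  Position 2: 'b' vs 'b' => same
  Position 3: 'b' vs 'b' => same
  Position 4: 'a' vs 'b' => differ
  Position 5: 'b' vs 'd' => differ
Total differences (Hamming distance): 3

3


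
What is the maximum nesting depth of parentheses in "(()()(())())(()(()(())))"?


Input: "(()()(())())(()(()(())))"
Tracking depth:
  Position 0 '(': depth becomes 1
  Position 1 '(': depth becomes 2
  Position 2 ')': depth becomes 1
  Position 3 '(': depth becomes 2
  Position 4 ')': depth becomes 1
  Position 5 '(': depth becomes 2
  Position 6 '(': depth becomes 3
  Position 7 ')': depth becomes 2
  Position 8 ')': depth becomes 1
  Position 9 '(': depth becomes 2
  Position 10 ')': depth becomes 1
  Position 11 ')': depth becomes 0
  Position 12 '(': depth becomes 1
  Position 13 '(': depth becomes 2
  Position 14 ')': depth becomes 1
  Position 15 '(': depth becomes 2
  Position 16 '(': depth becomes 3
  Position 17 ')': depth becomes 2
  Position 18 '(': depth becomes 3
  Position 19 '(': depth becomes 4
  Position 20 ')': depth becomes 3
  Position 21 ')': depth becomes 2
  Position 22 ')': depth becomes 1
  Position 23 ')': depth becomes 0
Maximum depth reached: 4

4


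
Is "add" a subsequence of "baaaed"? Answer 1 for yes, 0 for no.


Check if "add" is a subsequence of "baaaed"
Greedy scan:
  Position 0 ('b'): no match needed
  Position 1 ('a'): matches sub[0] = 'a'
  Position 2 ('a'): no match needed
  Position 3 ('a'): no match needed
  Position 4 ('e'): no match needed
  Position 5 ('d'): matches sub[1] = 'd'
Only matched 2/3 characters => not a subsequence

0


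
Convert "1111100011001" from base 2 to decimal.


Input: "1111100011001" in base 2
Positional expansion:
  Digit '1' (value 1) x 2^12 = 4096
  Digit '1' (value 1) x 2^11 = 2048
  Digit '1' (value 1) x 2^10 = 1024
  Digit '1' (value 1) x 2^9 = 512
  Digit '1' (value 1) x 2^8 = 256
  Digit '0' (value 0) x 2^7 = 0
  Digit '0' (value 0) x 2^6 = 0
  Digit '0' (value 0) x 2^5 = 0
  Digit '1' (value 1) x 2^4 = 16
  Digit '1' (value 1) x 2^3 = 8
  Digit '0' (value 0) x 2^2 = 0
  Digit '0' (value 0) x 2^1 = 0
  Digit '1' (value 1) x 2^0 = 1
Sum = 7961

7961


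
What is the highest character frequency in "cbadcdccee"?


Input: cbadcdccee
Character counts:
  'a': 1
  'b': 1
  'c': 4
  'd': 2
  'e': 2
Maximum frequency: 4

4


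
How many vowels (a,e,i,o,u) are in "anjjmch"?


Input: anjjmch
Checking each character:
  'a' at position 0: vowel (running total: 1)
  'n' at position 1: consonant
  'j' at position 2: consonant
  'j' at position 3: consonant
  'm' at position 4: consonant
  'c' at position 5: consonant
  'h' at position 6: consonant
Total vowels: 1

1


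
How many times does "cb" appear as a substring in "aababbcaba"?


Searching for "cb" in "aababbcaba"
Scanning each position:
  Position 0: "aa" => no
  Position 1: "ab" => no
  Position 2: "ba" => no
  Position 3: "ab" => no
  Position 4: "bb" => no
  Position 5: "bc" => no
  Position 6: "ca" => no
  Position 7: "ab" => no
  Position 8: "ba" => no
Total occurrences: 0

0


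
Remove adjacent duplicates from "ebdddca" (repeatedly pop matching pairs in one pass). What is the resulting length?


Input: ebdddca
Stack-based adjacent duplicate removal:
  Read 'e': push. Stack: e
  Read 'b': push. Stack: eb
  Read 'd': push. Stack: ebd
  Read 'd': matches stack top 'd' => pop. Stack: eb
  Read 'd': push. Stack: ebd
  Read 'c': push. Stack: ebdc
  Read 'a': push. Stack: ebdca
Final stack: "ebdca" (length 5)

5


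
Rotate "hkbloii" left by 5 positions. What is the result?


Input: "hkbloii", rotate left by 5
First 5 characters: "hkblo"
Remaining characters: "ii"
Concatenate remaining + first: "ii" + "hkblo" = "iihkblo"

iihkblo


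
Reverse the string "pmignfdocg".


Input: pmignfdocg
Reading characters right to left:
  Position 9: 'g'
  Position 8: 'c'
  Position 7: 'o'
  Position 6: 'd'
  Position 5: 'f'
  Position 4: 'n'
  Position 3: 'g'
  Position 2: 'i'
  Position 1: 'm'
  Position 0: 'p'
Reversed: gcodfngimp

gcodfngimp


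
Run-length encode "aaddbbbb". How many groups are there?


Input: aaddbbbb
Scanning for consecutive runs:
  Group 1: 'a' x 2 (positions 0-1)
  Group 2: 'd' x 2 (positions 2-3)
  Group 3: 'b' x 4 (positions 4-7)
Total groups: 3

3


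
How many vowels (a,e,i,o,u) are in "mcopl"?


Input: mcopl
Checking each character:
  'm' at position 0: consonant
  'c' at position 1: consonant
  'o' at position 2: vowel (running total: 1)
  'p' at position 3: consonant
  'l' at position 4: consonant
Total vowels: 1

1


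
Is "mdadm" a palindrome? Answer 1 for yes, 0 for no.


Input: mdadm
Reversed: mdadm
  Compare pos 0 ('m') with pos 4 ('m'): match
  Compare pos 1 ('d') with pos 3 ('d'): match
Result: palindrome

1


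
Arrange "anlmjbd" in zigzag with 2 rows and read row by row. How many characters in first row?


Zigzag "anlmjbd" into 2 rows:
Placing characters:
  'a' => row 0
  'n' => row 1
  'l' => row 0
  'm' => row 1
  'j' => row 0
  'b' => row 1
  'd' => row 0
Rows:
  Row 0: "aljd"
  Row 1: "nmb"
First row length: 4

4


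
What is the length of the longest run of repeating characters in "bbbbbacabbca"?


Input: "bbbbbacabbca"
Scanning for longest run:
  Position 1 ('b'): continues run of 'b', length=2
  Position 2 ('b'): continues run of 'b', length=3
  Position 3 ('b'): continues run of 'b', length=4
  Position 4 ('b'): continues run of 'b', length=5
  Position 5 ('a'): new char, reset run to 1
  Position 6 ('c'): new char, reset run to 1
  Position 7 ('a'): new char, reset run to 1
  Position 8 ('b'): new char, reset run to 1
  Position 9 ('b'): continues run of 'b', length=2
  Position 10 ('c'): new char, reset run to 1
  Position 11 ('a'): new char, reset run to 1
Longest run: 'b' with length 5

5


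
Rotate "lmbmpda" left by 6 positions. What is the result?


Input: "lmbmpda", rotate left by 6
First 6 characters: "lmbmpd"
Remaining characters: "a"
Concatenate remaining + first: "a" + "lmbmpd" = "almbmpd"

almbmpd


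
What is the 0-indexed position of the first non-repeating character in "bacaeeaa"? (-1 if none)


Input: bacaeeaa
Character frequencies:
  'a': 4
  'b': 1
  'c': 1
  'e': 2
Scanning left to right for freq == 1:
  Position 0 ('b'): unique! => answer = 0

0


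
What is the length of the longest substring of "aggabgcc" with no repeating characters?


Input: "aggabgcc"
Sliding window (track last position of each char):
  Position 0 ('a'): window [0,0] length 1 -- new best
  Position 1 ('g'): window [0,1] length 2 -- new best
  Position 2 ('g'): repeat (last at 1), move window start to 2
  Position 2 ('g'): window [2,2] length 1
  Position 3 ('a'): window [2,3] length 2
  Position 4 ('b'): window [2,4] length 3 -- new best
  Position 5 ('g'): repeat (last at 2), move window start to 3
  Position 5 ('g'): window [3,5] length 3
  Position 6 ('c'): window [3,6] length 4 -- new best
  Position 7 ('c'): repeat (last at 6), move window start to 7
  Position 7 ('c'): window [7,7] length 1
Longest substring with no repeats: "abgc" with length 4

4


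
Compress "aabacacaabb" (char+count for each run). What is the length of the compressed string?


Input: aabacacaabb
Runs:
  'a' x 2 => "a2"
  'b' x 1 => "b1"
  'a' x 1 => "a1"
  'c' x 1 => "c1"
  'a' x 1 => "a1"
  'c' x 1 => "c1"
  'a' x 2 => "a2"
  'b' x 2 => "b2"
Compressed: "a2b1a1c1a1c1a2b2"
Compressed length: 16

16


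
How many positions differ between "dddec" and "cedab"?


Comparing "dddec" and "cedab" position by position:
  Position 0: 'd' vs 'c' => DIFFER
  Position 1: 'd' vs 'e' => DIFFER
  Position 2: 'd' vs 'd' => same
  Position 3: 'e' vs 'a' => DIFFER
  Position 4: 'c' vs 'b' => DIFFER
Positions that differ: 4

4


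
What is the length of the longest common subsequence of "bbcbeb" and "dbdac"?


LCS of "bbcbeb" and "dbdac"
DP table:
           d    b    d    a    c
      0    0    0    0    0    0
  b   0    0    1    1    1    1
  b   0    0    1    1    1    1
  c   0    0    1    1    1    2
  b   0    0    1    1    1    2
  e   0    0    1    1    1    2
  b   0    0    1    1    1    2
LCS length = dp[6][5] = 2

2


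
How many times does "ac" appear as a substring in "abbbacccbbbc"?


Searching for "ac" in "abbbacccbbbc"
Scanning each position:
  Position 0: "ab" => no
  Position 1: "bb" => no
  Position 2: "bb" => no
  Position 3: "ba" => no
  Position 4: "ac" => MATCH
  Position 5: "cc" => no
  Position 6: "cc" => no
  Position 7: "cb" => no
  Position 8: "bb" => no
  Position 9: "bb" => no
  Position 10: "bc" => no
Total occurrences: 1

1


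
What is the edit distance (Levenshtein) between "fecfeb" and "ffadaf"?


Computing edit distance: "fecfeb" -> "ffadaf"
DP table:
           f    f    a    d    a    f
      0    1    2    3    4    5    6
  f   1    0    1    2    3    4    5
  e   2    1    1    2    3    4    5
  c   3    2    2    2    3    4    5
  f   4    3    2    3    3    4    4
  e   5    4    3    3    4    4    5
  b   6    5    4    4    4    5    5
Edit distance = dp[6][6] = 5

5


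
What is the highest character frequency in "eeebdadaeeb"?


Input: eeebdadaeeb
Character counts:
  'a': 2
  'b': 2
  'd': 2
  'e': 5
Maximum frequency: 5

5


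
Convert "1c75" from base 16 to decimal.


Input: "1c75" in base 16
Positional expansion:
  Digit '1' (value 1) x 16^3 = 4096
  Digit 'c' (value 12) x 16^2 = 3072
  Digit '7' (value 7) x 16^1 = 112
  Digit '5' (value 5) x 16^0 = 5
Sum = 7285

7285


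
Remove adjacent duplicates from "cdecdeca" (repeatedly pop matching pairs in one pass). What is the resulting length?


Input: cdecdeca
Stack-based adjacent duplicate removal:
  Read 'c': push. Stack: c
  Read 'd': push. Stack: cd
  Read 'e': push. Stack: cde
  Read 'c': push. Stack: cdec
  Read 'd': push. Stack: cdecd
  Read 'e': push. Stack: cdecde
  Read 'c': push. Stack: cdecdec
  Read 'a': push. Stack: cdecdeca
Final stack: "cdecdeca" (length 8)

8


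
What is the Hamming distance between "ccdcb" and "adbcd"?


Comparing "ccdcb" and "adbcd" position by position:
  Position 0: 'c' vs 'a' => differ
  Position 1: 'c' vs 'd' => differ
  Position 2: 'd' vs 'b' => differ
  Position 3: 'c' vs 'c' => same
  Position 4: 'b' vs 'd' => differ
Total differences (Hamming distance): 4

4


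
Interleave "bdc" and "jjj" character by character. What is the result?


Interleaving "bdc" and "jjj":
  Position 0: 'b' from first, 'j' from second => "bj"
  Position 1: 'd' from first, 'j' from second => "dj"
  Position 2: 'c' from first, 'j' from second => "cj"
Result: bjdjcj

bjdjcj


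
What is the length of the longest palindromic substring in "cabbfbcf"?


Input: "cabbfbcf"
Checking substrings for palindromes:
  [3:6] "bfb" (len 3) => palindrome
  [2:4] "bb" (len 2) => palindrome
Longest palindromic substring: "bfb" with length 3

3


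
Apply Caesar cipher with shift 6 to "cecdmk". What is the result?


Caesar cipher: shift "cecdmk" by 6
  'c' (pos 2) + 6 = pos 8 = 'i'
  'e' (pos 4) + 6 = pos 10 = 'k'
  'c' (pos 2) + 6 = pos 8 = 'i'
  'd' (pos 3) + 6 = pos 9 = 'j'
  'm' (pos 12) + 6 = pos 18 = 's'
  'k' (pos 10) + 6 = pos 16 = 'q'
Result: ikijsq

ikijsq


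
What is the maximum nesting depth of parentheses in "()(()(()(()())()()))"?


Input: "()(()(()(()())()()))"
Tracking depth:
  Position 0 '(': depth becomes 1
  Position 1 ')': depth becomes 0
  Position 2 '(': depth becomes 1
  Position 3 '(': depth becomes 2
  Position 4 ')': depth becomes 1
  Position 5 '(': depth becomes 2
  Position 6 '(': depth becomes 3
  Position 7 ')': depth becomes 2
  Position 8 '(': depth becomes 3
  Position 9 '(': depth becomes 4
  Position 10 ')': depth becomes 3
  Position 11 '(': depth becomes 4
  Position 12 ')': depth becomes 3
  Position 13 ')': depth becomes 2
  Position 14 '(': depth becomes 3
  Position 15 ')': depth becomes 2
  Position 16 '(': depth becomes 3
  Position 17 ')': depth becomes 2
  Position 18 ')': depth becomes 1
  Position 19 ')': depth becomes 0
Maximum depth reached: 4

4
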